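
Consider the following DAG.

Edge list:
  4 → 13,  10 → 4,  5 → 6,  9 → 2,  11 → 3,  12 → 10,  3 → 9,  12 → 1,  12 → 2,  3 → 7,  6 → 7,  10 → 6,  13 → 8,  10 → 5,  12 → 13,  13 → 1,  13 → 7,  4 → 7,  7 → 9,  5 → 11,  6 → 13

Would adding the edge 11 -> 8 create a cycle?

No

Adding 11→8 creates a cycle iff 8 can already reach 11.
Explore from 8: no path reaches 11. The graph stays acyclic.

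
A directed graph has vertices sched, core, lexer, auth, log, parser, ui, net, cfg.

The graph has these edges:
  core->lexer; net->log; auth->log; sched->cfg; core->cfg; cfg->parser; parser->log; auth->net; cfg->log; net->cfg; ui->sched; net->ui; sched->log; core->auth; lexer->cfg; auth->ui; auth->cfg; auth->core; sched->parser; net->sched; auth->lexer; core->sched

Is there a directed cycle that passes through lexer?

No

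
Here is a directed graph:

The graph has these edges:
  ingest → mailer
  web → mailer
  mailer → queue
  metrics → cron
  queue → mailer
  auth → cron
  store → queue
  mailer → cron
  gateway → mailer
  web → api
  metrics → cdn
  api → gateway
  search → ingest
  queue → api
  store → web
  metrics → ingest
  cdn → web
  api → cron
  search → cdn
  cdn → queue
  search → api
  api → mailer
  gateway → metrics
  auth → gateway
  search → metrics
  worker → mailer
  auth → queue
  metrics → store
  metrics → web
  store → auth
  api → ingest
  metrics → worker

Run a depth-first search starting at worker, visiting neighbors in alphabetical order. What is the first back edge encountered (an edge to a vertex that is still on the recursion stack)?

gateway->mailer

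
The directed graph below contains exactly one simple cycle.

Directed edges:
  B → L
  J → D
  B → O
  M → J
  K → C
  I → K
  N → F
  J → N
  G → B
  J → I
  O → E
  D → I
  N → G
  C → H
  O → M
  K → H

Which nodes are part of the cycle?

DFS with gray/black marking from B:
B gray
  O gray
    M gray
      J gray
        D gray
          I gray
            K gray
              C gray
                H gray
                H black
              C black
              K→H: H black — skip
            K black
          I black
        D black
        N gray
          F gray
          F black
          G gray
            G→B: B is gray → back edge
Back edge closes the cycle B → O → M → J → N → G → B; its vertices are {B, G, J, M, N, O}.

B, G, J, M, N, O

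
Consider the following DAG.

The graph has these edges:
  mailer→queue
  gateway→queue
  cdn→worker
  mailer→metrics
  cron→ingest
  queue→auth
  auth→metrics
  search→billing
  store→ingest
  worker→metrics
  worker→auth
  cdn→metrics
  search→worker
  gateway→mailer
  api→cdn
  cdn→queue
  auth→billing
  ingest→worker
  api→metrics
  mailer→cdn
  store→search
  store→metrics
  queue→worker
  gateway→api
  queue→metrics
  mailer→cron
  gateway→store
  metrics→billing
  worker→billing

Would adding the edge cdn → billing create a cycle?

No

Adding cdn→billing creates a cycle iff billing can already reach cdn.
Explore from billing: no path reaches cdn. The graph stays acyclic.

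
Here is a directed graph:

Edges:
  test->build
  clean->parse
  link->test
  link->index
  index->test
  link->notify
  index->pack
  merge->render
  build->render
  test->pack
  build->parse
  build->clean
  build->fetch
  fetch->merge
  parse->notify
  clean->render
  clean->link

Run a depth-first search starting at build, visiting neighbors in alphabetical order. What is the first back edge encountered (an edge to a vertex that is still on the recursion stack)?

DFS from build (visiting neighbors in alphabetical order); mark gray on enter, black on exit:
build gray
  clean gray
    link gray
      index gray
        pack gray
        pack black
        test gray
          test→build: build is gray → back edge
First back edge: test → build.

test→build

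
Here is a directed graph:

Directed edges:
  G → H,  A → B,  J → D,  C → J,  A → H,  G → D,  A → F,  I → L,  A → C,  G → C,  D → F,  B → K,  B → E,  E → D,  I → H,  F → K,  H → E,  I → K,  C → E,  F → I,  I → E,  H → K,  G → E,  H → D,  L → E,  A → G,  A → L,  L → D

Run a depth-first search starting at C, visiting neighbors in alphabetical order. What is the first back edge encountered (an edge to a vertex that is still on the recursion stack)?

I->E

DFS from C (visiting neighbors in alphabetical order); mark gray on enter, black on exit:
C gray
  E gray
    D gray
      F gray
        I gray
          I→E: E is gray → back edge
First back edge: I → E.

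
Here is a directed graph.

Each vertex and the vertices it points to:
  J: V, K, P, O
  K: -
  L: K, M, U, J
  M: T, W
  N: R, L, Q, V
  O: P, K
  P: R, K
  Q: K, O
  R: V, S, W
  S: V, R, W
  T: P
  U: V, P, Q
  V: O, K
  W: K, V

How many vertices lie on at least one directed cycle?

A vertex is on a directed cycle iff it belongs to a strongly connected component of size ≥ 2 (or has a self-loop).
The vertices on cycles are {O, P, R, S, V, W} — 6 in total.

6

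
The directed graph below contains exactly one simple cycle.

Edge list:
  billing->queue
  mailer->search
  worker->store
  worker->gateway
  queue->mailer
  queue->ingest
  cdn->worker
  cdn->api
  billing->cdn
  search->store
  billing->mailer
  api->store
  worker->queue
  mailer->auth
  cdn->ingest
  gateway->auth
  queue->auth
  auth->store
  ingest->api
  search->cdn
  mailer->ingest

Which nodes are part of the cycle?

DFS with gray/black marking from cdn:
cdn gray
  api gray
    store gray
    store black
  api black
  ingest gray
    ingest→api: api black — skip
  ingest black
  worker gray
    queue gray
      mailer gray
        mailer→ingest: ingest black — skip
        search gray
          search→cdn: cdn is gray → back edge
Back edge closes the cycle cdn → worker → queue → mailer → search → cdn; its vertices are {cdn, queue, mailer, search, worker}.

cdn, queue, mailer, search, worker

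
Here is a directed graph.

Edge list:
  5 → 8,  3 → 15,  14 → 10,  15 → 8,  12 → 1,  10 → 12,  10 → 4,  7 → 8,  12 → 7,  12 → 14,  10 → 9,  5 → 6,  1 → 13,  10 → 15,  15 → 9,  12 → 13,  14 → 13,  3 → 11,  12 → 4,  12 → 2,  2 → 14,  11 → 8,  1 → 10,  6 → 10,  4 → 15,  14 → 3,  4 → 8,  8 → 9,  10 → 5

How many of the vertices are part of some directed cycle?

A vertex is on a directed cycle iff it belongs to a strongly connected component of size ≥ 2 (or has a self-loop).
The vertices on cycles are {1, 2, 5, 6, 10, 12, 14} — 7 in total.

7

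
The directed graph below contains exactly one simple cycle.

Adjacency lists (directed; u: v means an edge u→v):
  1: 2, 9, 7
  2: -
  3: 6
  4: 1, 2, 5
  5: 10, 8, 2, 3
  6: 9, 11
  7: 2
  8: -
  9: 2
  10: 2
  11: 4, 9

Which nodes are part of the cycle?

3, 4, 5, 6, 11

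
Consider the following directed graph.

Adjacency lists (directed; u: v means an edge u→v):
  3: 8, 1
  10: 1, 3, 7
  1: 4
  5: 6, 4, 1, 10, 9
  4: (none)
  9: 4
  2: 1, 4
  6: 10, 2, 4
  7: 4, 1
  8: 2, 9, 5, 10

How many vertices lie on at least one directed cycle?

5

A vertex is on a directed cycle iff it belongs to a strongly connected component of size ≥ 2 (or has a self-loop).
The vertices on cycles are {3, 5, 6, 8, 10} — 5 in total.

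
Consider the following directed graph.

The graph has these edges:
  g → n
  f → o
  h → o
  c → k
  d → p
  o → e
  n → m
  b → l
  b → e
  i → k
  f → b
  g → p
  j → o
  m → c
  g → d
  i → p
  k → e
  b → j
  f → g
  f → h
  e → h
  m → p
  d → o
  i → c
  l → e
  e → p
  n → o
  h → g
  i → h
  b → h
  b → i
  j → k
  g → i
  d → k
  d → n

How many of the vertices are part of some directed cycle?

A vertex is on a directed cycle iff it belongs to a strongly connected component of size ≥ 2 (or has a self-loop).
The vertices on cycles are {c, d, e, g, h, i, k, m, n, o} — 10 in total.

10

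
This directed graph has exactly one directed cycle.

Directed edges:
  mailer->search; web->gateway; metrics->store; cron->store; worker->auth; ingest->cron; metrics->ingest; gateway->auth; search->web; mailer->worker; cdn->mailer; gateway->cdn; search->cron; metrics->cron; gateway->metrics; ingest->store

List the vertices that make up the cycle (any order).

DFS with gray/black marking from gateway:
gateway gray
  auth gray
  auth black
  cdn gray
    mailer gray
      worker gray
        worker→auth: auth black — skip
      worker black
      search gray
        web gray
          web→gateway: gateway is gray → back edge
Back edge closes the cycle gateway → cdn → mailer → search → web → gateway; its vertices are {cdn, web, mailer, search, gateway}.

cdn, web, mailer, search, gateway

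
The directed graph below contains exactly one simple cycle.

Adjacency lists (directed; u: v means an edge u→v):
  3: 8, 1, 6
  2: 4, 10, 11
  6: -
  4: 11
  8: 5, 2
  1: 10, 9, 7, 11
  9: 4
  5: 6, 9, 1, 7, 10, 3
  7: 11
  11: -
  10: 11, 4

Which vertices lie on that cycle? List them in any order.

3, 5, 8

DFS with gray/black marking from 8:
8 gray
  5 gray
    6 gray
    6 black
    9 gray
      4 gray
        11 gray
        11 black
      4 black
    9 black
    1 gray
      10 gray
        10→11: 11 black — skip
        10→4: 4 black — skip
      10 black
      1→9: 9 black — skip
      7 gray
        7→11: 11 black — skip
      7 black
      1→11: 11 black — skip
    1 black
    5→7: 7 black — skip
    5→10: 10 black — skip
    3 gray
      3→8: 8 is gray → back edge
Back edge closes the cycle 8 → 5 → 3 → 8; its vertices are {3, 5, 8}.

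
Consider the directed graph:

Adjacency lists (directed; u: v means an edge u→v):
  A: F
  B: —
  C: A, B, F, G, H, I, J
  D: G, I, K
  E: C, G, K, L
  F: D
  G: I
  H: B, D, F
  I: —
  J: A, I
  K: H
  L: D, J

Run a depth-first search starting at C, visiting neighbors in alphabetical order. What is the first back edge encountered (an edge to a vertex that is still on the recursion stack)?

DFS from C (visiting neighbors in alphabetical order); mark gray on enter, black on exit:
C gray
  A gray
    F gray
      D gray
        G gray
          I gray
          I black
        G black
        D→I: I black — skip
        K gray
          H gray
            B gray
            B black
            H→D: D is gray → back edge
First back edge: H → D.

H->D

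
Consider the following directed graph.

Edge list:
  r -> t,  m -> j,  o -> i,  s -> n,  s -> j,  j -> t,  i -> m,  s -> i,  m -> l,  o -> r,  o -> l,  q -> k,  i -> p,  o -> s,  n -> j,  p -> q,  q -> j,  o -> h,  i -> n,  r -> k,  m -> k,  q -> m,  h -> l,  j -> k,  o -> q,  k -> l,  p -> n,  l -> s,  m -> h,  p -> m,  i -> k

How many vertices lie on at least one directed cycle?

10

A vertex is on a directed cycle iff it belongs to a strongly connected component of size ≥ 2 (or has a self-loop).
The vertices on cycles are {h, i, j, k, l, m, n, p, q, s} — 10 in total.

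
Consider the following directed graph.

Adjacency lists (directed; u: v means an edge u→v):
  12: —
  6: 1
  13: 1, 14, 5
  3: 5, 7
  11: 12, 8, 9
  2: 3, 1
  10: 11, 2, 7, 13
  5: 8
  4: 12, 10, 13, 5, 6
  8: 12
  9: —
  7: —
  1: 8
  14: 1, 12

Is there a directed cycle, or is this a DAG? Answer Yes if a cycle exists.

No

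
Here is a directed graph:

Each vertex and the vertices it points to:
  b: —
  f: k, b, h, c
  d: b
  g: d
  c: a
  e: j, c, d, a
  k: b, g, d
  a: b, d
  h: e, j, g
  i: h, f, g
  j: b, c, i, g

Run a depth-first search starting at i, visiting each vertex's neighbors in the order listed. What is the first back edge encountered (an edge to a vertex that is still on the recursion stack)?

j->i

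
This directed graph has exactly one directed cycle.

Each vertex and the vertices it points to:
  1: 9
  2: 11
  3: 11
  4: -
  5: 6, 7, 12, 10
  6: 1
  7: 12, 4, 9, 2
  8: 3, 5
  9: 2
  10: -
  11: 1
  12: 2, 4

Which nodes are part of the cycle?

1, 2, 9, 11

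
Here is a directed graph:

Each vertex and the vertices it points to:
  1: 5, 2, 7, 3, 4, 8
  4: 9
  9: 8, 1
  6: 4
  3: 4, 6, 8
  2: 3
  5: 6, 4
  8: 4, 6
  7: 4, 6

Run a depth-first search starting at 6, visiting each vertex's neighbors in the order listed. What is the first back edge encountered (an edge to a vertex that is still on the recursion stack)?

8->4

DFS from 6 (visiting each vertex's neighbors in the order listed); mark gray on enter, black on exit:
6 gray
  4 gray
    9 gray
      8 gray
        8→4: 4 is gray → back edge
First back edge: 8 → 4.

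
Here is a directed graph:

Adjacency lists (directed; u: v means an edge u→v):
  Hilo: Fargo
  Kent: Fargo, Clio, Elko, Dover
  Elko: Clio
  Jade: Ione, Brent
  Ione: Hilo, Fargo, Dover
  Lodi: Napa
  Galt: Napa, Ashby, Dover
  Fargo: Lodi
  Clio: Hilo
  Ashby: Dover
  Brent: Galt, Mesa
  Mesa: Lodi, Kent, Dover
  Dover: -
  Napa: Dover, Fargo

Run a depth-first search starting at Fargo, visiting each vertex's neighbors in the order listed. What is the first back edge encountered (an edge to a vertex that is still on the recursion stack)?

DFS from Fargo (visiting each vertex's neighbors in the order listed); mark gray on enter, black on exit:
Fargo gray
  Lodi gray
    Napa gray
      Dover gray
      Dover black
      Napa→Fargo: Fargo is gray → back edge
First back edge: Napa → Fargo.

Napa->Fargo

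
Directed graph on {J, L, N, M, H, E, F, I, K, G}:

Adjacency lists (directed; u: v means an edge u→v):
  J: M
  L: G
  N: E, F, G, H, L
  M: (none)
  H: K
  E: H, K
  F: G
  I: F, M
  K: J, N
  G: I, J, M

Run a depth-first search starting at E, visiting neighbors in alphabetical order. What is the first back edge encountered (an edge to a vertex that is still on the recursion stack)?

N→E

DFS from E (visiting neighbors in alphabetical order); mark gray on enter, black on exit:
E gray
  H gray
    K gray
      J gray
        M gray
        M black
      J black
      N gray
        N→E: E is gray → back edge
First back edge: N → E.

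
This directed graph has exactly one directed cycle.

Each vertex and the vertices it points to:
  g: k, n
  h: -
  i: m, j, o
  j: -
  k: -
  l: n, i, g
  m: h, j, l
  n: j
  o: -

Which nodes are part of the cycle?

i, l, m

DFS with gray/black marking from i:
i gray
  m gray
    h gray
    h black
    j gray
    j black
    l gray
      n gray
        n→j: j black — skip
      n black
      l→i: i is gray → back edge
Back edge closes the cycle i → m → l → i; its vertices are {i, l, m}.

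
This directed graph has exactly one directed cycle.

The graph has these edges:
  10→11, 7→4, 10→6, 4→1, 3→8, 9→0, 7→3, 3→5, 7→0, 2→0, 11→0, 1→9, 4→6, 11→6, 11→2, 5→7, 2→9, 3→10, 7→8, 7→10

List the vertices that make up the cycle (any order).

DFS with gray/black marking from 3:
3 gray
  8 gray
  8 black
  5 gray
    7 gray
      7→8: 8 black — skip
      10 gray
        11 gray
          6 gray
          6 black
          2 gray
            0 gray
            0 black
            9 gray
              9→0: 0 black — skip
            9 black
          2 black
          11→0: 0 black — skip
        11 black
        10→6: 6 black — skip
      10 black
      7→0: 0 black — skip
      4 gray
        4→6: 6 black — skip
        1 gray
          1→9: 9 black — skip
        1 black
      4 black
      7→3: 3 is gray → back edge
Back edge closes the cycle 3 → 5 → 7 → 3; its vertices are {3, 5, 7}.

3, 5, 7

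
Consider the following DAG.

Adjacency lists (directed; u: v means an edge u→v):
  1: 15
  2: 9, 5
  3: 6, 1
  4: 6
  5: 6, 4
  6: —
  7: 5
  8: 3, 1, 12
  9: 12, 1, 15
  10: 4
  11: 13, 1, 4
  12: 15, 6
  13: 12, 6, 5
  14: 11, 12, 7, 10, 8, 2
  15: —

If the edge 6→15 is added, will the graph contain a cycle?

No

Adding 6→15 creates a cycle iff 15 can already reach 6.
Explore from 15: no path reaches 6. The graph stays acyclic.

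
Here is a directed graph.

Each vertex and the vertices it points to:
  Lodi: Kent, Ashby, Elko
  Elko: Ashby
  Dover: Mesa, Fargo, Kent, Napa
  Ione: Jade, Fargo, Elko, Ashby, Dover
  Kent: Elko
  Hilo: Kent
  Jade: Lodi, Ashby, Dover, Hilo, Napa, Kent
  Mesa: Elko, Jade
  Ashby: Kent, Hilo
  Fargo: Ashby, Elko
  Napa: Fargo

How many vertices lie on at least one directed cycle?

7

A vertex is on a directed cycle iff it belongs to a strongly connected component of size ≥ 2 (or has a self-loop).
The vertices on cycles are {Elko, Hilo, Jade, Kent, Mesa, Ashby, Dover} — 7 in total.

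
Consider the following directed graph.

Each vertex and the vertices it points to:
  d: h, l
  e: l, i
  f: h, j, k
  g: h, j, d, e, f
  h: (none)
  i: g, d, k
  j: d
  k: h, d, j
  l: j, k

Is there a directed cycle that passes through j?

Yes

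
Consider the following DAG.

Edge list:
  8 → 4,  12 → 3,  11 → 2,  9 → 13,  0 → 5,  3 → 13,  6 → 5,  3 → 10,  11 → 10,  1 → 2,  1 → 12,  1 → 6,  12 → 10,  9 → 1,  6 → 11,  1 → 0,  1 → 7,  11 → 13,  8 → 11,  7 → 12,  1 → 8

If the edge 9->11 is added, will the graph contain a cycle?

Adding 9→11 creates a cycle iff 11 can already reach 9.
Explore from 11: no path reaches 9. The graph stays acyclic.

No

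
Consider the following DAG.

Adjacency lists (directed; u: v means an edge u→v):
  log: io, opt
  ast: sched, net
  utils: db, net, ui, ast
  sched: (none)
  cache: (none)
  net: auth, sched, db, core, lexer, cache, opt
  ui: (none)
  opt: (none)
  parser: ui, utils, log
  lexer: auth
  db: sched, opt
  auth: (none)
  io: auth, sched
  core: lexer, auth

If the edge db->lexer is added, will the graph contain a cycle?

Adding db→lexer creates a cycle iff lexer can already reach db.
Explore from lexer: no path reaches db. The graph stays acyclic.

No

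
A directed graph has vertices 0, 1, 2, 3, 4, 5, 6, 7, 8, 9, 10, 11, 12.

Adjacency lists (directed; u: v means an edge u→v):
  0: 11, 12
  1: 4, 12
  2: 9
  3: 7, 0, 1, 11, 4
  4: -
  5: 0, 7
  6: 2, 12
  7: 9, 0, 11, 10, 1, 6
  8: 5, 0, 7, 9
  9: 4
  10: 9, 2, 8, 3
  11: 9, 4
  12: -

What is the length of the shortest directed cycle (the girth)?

3

For each vertex v, BFS finds the shortest path from v back to v.
The shortest such closed walk is 8 → 7 → 10 → 8, length 3.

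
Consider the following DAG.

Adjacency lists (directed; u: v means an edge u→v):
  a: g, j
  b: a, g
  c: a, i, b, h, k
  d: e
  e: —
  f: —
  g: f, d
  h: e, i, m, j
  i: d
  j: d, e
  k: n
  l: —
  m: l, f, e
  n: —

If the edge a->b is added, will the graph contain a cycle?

Yes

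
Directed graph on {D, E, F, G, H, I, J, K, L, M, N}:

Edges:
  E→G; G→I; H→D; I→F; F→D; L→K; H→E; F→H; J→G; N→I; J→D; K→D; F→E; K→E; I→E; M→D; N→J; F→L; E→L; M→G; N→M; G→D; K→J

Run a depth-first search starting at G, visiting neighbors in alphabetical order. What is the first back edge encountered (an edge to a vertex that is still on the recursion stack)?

E→G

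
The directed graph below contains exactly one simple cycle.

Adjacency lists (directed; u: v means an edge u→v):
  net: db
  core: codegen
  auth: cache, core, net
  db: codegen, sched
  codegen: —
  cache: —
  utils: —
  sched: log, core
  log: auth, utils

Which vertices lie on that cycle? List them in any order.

DFS with gray/black marking from sched:
sched gray
  log gray
    auth gray
      cache gray
      cache black
      core gray
        codegen gray
        codegen black
      core black
      net gray
        db gray
          db→codegen: codegen black — skip
          db→sched: sched is gray → back edge
Back edge closes the cycle sched → log → auth → net → db → sched; its vertices are {db, log, net, auth, sched}.

db, log, net, auth, sched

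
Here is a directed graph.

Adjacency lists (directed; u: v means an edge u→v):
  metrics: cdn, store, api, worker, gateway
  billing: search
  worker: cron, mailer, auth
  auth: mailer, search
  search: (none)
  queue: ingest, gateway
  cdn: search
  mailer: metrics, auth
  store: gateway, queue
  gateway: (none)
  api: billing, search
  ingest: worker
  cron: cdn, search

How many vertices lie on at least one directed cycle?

7

A vertex is on a directed cycle iff it belongs to a strongly connected component of size ≥ 2 (or has a self-loop).
The vertices on cycles are {auth, queue, store, ingest, mailer, worker, metrics} — 7 in total.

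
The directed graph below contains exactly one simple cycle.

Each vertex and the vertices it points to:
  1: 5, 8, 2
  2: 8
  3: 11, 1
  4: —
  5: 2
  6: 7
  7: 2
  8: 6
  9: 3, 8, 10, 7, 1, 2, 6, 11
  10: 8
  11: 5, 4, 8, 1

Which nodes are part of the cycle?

2, 6, 7, 8

DFS with gray/black marking from 7:
7 gray
  2 gray
    8 gray
      6 gray
        6→7: 7 is gray → back edge
Back edge closes the cycle 7 → 2 → 8 → 6 → 7; its vertices are {2, 6, 7, 8}.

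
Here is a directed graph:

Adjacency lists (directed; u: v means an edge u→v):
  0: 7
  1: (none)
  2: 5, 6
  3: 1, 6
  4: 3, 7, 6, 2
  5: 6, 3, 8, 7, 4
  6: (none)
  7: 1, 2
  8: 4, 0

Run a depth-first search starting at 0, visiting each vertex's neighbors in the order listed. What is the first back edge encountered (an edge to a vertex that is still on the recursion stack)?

DFS from 0 (visiting each vertex's neighbors in the order listed); mark gray on enter, black on exit:
0 gray
  7 gray
    1 gray
    1 black
    2 gray
      5 gray
        6 gray
        6 black
        3 gray
          3→1: 1 black — skip
          3→6: 6 black — skip
        3 black
        8 gray
          4 gray
            4→3: 3 black — skip
            4→7: 7 is gray → back edge
First back edge: 4 → 7.

4->7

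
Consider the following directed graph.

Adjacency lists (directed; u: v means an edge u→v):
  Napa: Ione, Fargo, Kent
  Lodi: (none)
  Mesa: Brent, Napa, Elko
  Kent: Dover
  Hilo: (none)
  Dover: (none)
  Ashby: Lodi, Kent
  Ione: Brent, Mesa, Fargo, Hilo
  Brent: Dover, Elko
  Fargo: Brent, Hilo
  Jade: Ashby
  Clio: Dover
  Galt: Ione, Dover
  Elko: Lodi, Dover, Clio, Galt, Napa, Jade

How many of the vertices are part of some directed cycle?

A vertex is on a directed cycle iff it belongs to a strongly connected component of size ≥ 2 (or has a self-loop).
The vertices on cycles are {Elko, Galt, Ione, Mesa, Napa, Brent, Fargo} — 7 in total.

7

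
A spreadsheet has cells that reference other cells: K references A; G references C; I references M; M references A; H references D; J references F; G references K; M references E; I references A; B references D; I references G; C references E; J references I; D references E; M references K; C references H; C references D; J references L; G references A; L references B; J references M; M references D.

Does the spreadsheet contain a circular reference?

No

DFS with white/gray/black marking, starting from L:
L gray
  B gray
    D gray
      E gray
      E black
    D black
  B black
L black
M gray
  M→D: D black — skip
  K gray
    A gray
    A black
  K black
  M→A: A black — skip
  M→E: E black — skip
M black
H gray
  H→D: D black — skip
H black
I gray
  G gray
    G→K: K black — skip
    G→A: A black — skip
    C gray
      C→H: H black — skip
      C→D: D black — skip
      C→E: E black — skip
    C black
  G black
  I→M: M black — skip
  I→A: A black — skip
I black
F gray
F black
J gray
  J→F: F black — skip
  J→M: M black — skip
  J→I: I black — skip
  J→L: L black — skip
J black
Every edge goes to a white or black vertex — no back edge, so the graph is acyclic.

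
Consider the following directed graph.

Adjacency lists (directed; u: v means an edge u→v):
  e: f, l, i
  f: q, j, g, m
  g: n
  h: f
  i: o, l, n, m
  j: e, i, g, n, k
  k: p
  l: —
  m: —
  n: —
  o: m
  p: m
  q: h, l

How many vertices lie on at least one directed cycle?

A vertex is on a directed cycle iff it belongs to a strongly connected component of size ≥ 2 (or has a self-loop).
The vertices on cycles are {e, f, h, j, q} — 5 in total.

5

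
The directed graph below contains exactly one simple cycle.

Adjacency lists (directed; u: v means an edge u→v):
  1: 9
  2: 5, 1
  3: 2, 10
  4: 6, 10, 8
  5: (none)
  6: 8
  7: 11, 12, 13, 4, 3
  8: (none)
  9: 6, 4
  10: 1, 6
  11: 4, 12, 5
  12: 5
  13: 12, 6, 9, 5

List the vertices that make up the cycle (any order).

1, 4, 9, 10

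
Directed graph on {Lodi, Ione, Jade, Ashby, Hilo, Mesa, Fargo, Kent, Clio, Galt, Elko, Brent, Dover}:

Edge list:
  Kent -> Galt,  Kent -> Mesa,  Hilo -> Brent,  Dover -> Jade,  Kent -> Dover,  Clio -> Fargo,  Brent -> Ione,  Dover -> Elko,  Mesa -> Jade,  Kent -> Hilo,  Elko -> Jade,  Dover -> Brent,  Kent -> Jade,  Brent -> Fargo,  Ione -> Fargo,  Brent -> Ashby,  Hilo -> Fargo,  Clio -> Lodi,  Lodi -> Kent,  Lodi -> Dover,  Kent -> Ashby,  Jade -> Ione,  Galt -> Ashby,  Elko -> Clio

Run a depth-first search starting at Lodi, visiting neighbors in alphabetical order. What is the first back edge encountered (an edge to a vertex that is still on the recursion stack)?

DFS from Lodi (visiting neighbors in alphabetical order); mark gray on enter, black on exit:
Lodi gray
  Dover gray
    Brent gray
      Ashby gray
      Ashby black
      Fargo gray
      Fargo black
      Ione gray
        Ione→Fargo: Fargo black — skip
      Ione black
    Brent black
    Elko gray
      Clio gray
        Clio→Fargo: Fargo black — skip
        Clio→Lodi: Lodi is gray → back edge
First back edge: Clio → Lodi.

Clio->Lodi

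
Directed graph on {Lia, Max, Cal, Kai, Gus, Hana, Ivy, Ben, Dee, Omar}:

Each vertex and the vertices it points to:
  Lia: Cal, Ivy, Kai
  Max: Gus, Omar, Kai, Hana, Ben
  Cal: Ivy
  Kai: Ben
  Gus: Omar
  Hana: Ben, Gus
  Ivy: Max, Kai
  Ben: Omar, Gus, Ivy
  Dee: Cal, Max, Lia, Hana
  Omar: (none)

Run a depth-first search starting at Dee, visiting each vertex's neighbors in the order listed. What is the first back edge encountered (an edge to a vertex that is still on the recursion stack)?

Ben→Ivy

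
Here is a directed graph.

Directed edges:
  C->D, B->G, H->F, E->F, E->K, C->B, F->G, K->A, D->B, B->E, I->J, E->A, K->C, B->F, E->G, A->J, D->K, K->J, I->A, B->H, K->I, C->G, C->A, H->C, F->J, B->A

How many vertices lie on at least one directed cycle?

A vertex is on a directed cycle iff it belongs to a strongly connected component of size ≥ 2 (or has a self-loop).
The vertices on cycles are {B, C, D, E, H, K} — 6 in total.

6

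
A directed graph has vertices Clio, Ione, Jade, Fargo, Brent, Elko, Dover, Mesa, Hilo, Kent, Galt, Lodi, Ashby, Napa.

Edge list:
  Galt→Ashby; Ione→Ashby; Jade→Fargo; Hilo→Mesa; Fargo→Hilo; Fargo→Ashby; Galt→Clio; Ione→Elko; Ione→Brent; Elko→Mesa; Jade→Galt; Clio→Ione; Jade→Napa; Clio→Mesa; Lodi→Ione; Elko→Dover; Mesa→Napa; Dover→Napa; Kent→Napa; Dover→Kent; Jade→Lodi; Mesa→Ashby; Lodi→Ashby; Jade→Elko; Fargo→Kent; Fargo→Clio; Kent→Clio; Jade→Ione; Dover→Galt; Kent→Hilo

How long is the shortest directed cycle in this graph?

5

For each vertex v, BFS finds the shortest path from v back to v.
The shortest such closed walk is Kent → Clio → Ione → Elko → Dover → Kent, length 5.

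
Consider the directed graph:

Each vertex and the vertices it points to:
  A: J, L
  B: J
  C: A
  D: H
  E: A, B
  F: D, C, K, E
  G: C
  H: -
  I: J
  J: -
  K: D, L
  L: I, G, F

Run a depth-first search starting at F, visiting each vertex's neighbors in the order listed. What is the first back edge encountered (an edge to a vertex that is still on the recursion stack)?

DFS from F (visiting each vertex's neighbors in the order listed); mark gray on enter, black on exit:
F gray
  D gray
    H gray
    H black
  D black
  C gray
    A gray
      J gray
      J black
      L gray
        I gray
          I→J: J black — skip
        I black
        G gray
          G→C: C is gray → back edge
First back edge: G → C.

G→C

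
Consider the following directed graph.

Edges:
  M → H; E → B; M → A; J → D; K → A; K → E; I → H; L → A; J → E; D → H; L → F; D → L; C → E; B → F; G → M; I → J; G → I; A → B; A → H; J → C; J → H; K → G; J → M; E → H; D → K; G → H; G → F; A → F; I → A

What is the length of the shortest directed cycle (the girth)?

5

For each vertex v, BFS finds the shortest path from v back to v.
The shortest such closed walk is J → D → K → G → I → J, length 5.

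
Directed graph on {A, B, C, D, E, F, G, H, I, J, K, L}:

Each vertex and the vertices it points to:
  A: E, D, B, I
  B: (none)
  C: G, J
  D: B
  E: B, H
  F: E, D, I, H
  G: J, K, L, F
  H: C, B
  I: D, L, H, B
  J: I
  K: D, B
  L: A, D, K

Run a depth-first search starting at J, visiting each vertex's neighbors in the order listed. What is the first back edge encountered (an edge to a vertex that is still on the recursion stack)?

DFS from J (visiting each vertex's neighbors in the order listed); mark gray on enter, black on exit:
J gray
  I gray
    D gray
      B gray
      B black
    D black
    L gray
      A gray
        E gray
          E→B: B black — skip
          H gray
            C gray
              G gray
                G→J: J is gray → back edge
First back edge: G → J.

G->J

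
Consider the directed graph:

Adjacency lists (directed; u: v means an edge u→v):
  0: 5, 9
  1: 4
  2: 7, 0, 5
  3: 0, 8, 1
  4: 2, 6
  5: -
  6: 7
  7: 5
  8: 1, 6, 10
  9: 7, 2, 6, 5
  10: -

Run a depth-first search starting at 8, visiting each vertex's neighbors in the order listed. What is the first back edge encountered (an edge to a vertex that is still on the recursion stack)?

9->2

DFS from 8 (visiting each vertex's neighbors in the order listed); mark gray on enter, black on exit:
8 gray
  1 gray
    4 gray
      2 gray
        7 gray
          5 gray
          5 black
        7 black
        0 gray
          0→5: 5 black — skip
          9 gray
            9→7: 7 black — skip
            9→2: 2 is gray → back edge
First back edge: 9 → 2.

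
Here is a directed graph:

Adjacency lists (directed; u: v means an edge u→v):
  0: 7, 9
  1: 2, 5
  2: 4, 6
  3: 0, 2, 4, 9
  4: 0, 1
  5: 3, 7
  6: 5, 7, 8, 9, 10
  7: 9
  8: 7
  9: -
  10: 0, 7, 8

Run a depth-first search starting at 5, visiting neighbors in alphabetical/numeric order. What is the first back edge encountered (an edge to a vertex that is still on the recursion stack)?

1->2

DFS from 5 (visiting neighbors in alphabetical/numeric order); mark gray on enter, black on exit:
5 gray
  3 gray
    0 gray
      7 gray
        9 gray
        9 black
      7 black
      0→9: 9 black — skip
    0 black
    2 gray
      4 gray
        4→0: 0 black — skip
        1 gray
          1→2: 2 is gray → back edge
First back edge: 1 → 2.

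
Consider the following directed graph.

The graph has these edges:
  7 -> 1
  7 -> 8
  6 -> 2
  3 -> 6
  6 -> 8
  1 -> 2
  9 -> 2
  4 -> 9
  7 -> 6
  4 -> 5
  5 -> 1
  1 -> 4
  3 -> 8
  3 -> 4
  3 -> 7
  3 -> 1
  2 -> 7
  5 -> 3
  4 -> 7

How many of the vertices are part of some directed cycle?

A vertex is on a directed cycle iff it belongs to a strongly connected component of size ≥ 2 (or has a self-loop).
The vertices on cycles are {1, 2, 3, 4, 5, 6, 7, 9} — 8 in total.

8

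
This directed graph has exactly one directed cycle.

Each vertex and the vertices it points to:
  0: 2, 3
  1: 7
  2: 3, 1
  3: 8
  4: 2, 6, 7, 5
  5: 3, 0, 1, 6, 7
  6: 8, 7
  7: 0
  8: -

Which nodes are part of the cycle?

DFS with gray/black marking from 1:
1 gray
  7 gray
    0 gray
      2 gray
        3 gray
          8 gray
          8 black
        3 black
        2→1: 1 is gray → back edge
Back edge closes the cycle 1 → 7 → 0 → 2 → 1; its vertices are {0, 1, 2, 7}.

0, 1, 2, 7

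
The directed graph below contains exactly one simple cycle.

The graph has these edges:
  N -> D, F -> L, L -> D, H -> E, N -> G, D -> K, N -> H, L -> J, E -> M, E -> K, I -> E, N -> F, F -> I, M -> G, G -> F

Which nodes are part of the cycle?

E, F, G, I, M

DFS with gray/black marking from F:
F gray
  I gray
    E gray
      M gray
        G gray
          G→F: F is gray → back edge
Back edge closes the cycle F → I → E → M → G → F; its vertices are {E, F, G, I, M}.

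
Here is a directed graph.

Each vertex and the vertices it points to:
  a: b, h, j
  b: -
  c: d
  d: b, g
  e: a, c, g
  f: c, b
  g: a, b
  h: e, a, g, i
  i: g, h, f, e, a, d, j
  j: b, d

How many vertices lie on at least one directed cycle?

A vertex is on a directed cycle iff it belongs to a strongly connected component of size ≥ 2 (or has a self-loop).
The vertices on cycles are {a, c, d, e, f, g, h, i, j} — 9 in total.

9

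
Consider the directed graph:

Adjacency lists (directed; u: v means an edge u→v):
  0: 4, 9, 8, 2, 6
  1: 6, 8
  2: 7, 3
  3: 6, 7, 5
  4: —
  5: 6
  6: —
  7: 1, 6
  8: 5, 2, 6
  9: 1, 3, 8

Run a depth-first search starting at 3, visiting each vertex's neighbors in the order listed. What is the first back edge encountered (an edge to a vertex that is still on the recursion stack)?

2->7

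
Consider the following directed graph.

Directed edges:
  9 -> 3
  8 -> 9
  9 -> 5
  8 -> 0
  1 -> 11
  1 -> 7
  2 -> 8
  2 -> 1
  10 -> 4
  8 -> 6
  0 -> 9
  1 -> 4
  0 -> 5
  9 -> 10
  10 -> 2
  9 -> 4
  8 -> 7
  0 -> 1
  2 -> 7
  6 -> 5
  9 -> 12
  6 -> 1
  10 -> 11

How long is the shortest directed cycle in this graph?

4

For each vertex v, BFS finds the shortest path from v back to v.
The shortest such closed walk is 8 → 9 → 10 → 2 → 8, length 4.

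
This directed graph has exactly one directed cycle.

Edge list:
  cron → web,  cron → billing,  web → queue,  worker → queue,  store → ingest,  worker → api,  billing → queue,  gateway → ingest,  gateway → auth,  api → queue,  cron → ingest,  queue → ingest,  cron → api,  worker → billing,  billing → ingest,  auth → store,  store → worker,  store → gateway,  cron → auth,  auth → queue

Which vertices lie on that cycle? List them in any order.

DFS with gray/black marking from auth:
auth gray
  store gray
    ingest gray
    ingest black
    gateway gray
      gateway→ingest: ingest black — skip
      gateway→auth: auth is gray → back edge
Back edge closes the cycle auth → store → gateway → auth; its vertices are {auth, store, gateway}.

auth, store, gateway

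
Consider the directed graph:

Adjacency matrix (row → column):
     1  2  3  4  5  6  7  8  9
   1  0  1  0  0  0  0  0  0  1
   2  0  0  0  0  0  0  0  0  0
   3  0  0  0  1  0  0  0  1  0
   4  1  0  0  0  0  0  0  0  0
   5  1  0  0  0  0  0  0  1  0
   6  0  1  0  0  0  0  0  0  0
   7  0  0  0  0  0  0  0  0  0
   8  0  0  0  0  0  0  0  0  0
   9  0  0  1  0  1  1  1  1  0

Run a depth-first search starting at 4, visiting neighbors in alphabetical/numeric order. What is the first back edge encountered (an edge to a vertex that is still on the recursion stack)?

DFS from 4 (visiting neighbors in alphabetical/numeric order); mark gray on enter, black on exit:
4 gray
  1 gray
    2 gray
    2 black
    9 gray
      3 gray
        3→4: 4 is gray → back edge
First back edge: 3 → 4.

3→4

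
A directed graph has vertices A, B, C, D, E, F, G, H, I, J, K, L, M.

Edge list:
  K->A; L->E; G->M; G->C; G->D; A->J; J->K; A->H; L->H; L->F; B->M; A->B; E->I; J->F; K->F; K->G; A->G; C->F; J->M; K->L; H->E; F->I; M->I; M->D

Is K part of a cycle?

Yes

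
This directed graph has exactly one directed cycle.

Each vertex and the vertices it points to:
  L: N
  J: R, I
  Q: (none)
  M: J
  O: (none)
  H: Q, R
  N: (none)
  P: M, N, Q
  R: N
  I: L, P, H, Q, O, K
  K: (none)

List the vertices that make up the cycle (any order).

DFS with gray/black marking from J:
J gray
  R gray
    N gray
    N black
  R black
  I gray
    L gray
      L→N: N black — skip
    L black
    P gray
      M gray
        M→J: J is gray → back edge
Back edge closes the cycle J → I → P → M → J; its vertices are {I, J, M, P}.

I, J, M, P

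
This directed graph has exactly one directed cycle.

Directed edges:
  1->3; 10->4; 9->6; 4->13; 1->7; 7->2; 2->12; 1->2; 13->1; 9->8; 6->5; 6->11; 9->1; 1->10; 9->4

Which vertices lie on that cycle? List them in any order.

1, 4, 10, 13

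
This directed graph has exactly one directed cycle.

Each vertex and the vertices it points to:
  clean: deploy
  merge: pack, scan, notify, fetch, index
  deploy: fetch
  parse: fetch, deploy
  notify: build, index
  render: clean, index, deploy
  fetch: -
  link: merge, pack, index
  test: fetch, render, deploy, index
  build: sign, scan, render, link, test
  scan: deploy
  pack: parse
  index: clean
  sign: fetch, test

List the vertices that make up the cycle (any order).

DFS with gray/black marking from build:
build gray
  sign gray
    fetch gray
    fetch black
    test gray
      test→fetch: fetch black — skip
      render gray
        clean gray
          deploy gray
            deploy→fetch: fetch black — skip
          deploy black
        clean black
        index gray
          index→clean: clean black — skip
        index black
        render→deploy: deploy black — skip
      render black
      test→deploy: deploy black — skip
      test→index: index black — skip
    test black
  sign black
  scan gray
    scan→deploy: deploy black — skip
  scan black
  build→render: render black — skip
  link gray
    merge gray
      pack gray
        parse gray
          parse→fetch: fetch black — skip
          parse→deploy: deploy black — skip
        parse black
      pack black
      merge→scan: scan black — skip
      notify gray
        notify→build: build is gray → back edge
Back edge closes the cycle build → link → merge → notify → build; its vertices are {link, build, merge, notify}.

link, build, merge, notify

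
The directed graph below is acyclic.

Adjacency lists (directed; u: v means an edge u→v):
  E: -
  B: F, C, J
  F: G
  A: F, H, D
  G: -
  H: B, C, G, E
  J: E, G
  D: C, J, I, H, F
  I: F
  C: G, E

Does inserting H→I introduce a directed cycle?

No

Adding H→I creates a cycle iff I can already reach H.
Explore from I: no path reaches H. The graph stays acyclic.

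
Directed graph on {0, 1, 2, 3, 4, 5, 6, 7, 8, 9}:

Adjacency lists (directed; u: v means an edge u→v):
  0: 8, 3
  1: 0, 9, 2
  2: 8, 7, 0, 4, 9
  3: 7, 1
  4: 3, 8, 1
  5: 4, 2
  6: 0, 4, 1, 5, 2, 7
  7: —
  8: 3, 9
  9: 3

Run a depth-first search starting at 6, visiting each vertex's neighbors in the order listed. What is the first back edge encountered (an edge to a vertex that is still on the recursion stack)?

DFS from 6 (visiting each vertex's neighbors in the order listed); mark gray on enter, black on exit:
6 gray
  0 gray
    8 gray
      3 gray
        7 gray
        7 black
        1 gray
          1→0: 0 is gray → back edge
First back edge: 1 → 0.

1→0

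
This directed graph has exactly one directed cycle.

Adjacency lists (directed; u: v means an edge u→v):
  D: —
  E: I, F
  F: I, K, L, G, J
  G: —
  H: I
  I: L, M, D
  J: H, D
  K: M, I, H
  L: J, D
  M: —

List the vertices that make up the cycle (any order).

DFS with gray/black marking from L:
L gray
  J gray
    H gray
      I gray
        I→L: L is gray → back edge
Back edge closes the cycle L → J → H → I → L; its vertices are {H, I, J, L}.

H, I, J, L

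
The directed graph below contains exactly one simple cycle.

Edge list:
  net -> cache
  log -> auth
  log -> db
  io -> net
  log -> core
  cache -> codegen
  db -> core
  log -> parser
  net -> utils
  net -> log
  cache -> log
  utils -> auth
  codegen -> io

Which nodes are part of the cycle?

io, net, cache, codegen

DFS with gray/black marking from net:
net gray
  cache gray
    log gray
      core gray
      core black
      parser gray
      parser black
      auth gray
      auth black
      db gray
        db→core: core black — skip
      db black
    log black
    codegen gray
      io gray
        io→net: net is gray → back edge
Back edge closes the cycle net → cache → codegen → io → net; its vertices are {io, net, cache, codegen}.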